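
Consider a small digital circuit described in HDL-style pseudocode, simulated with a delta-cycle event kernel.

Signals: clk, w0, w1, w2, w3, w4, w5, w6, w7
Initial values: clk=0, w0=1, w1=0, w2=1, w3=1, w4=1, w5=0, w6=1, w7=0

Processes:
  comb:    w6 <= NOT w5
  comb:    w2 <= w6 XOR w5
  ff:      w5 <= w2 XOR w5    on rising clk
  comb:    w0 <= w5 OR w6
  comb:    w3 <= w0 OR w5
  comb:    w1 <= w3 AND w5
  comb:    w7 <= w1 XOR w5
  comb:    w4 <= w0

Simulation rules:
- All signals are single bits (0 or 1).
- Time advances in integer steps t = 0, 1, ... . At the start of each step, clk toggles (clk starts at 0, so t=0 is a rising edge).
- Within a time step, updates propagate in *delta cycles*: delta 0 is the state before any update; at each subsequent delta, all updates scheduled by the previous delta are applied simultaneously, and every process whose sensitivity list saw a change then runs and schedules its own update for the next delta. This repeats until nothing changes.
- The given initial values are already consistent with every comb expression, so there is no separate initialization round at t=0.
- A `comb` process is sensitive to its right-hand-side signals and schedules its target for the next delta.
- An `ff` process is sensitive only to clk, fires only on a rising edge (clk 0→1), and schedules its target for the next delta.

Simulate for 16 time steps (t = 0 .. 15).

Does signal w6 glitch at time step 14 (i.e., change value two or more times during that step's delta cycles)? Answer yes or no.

t=0 Δ0: w1=0 clk=0 w2=1 w3=1 w0=1 w6=1 w4=1 w7=0 w5=0
  Δ1: clk:0→1
  Δ2: w5:0→1
  Δ3: w1:0→1, w2:1→0, w6:1→0, w7:0→1
  Δ4: w2:0→1, w7:1→0
  (4Δ to stable)
t=1 Δ0: w1=1 clk=1 w2=1 w3=1 w0=1 w6=0 w4=1 w7=0 w5=1
  Δ1: clk:1→0
  (1Δ to stable)
t=2 Δ0: w1=1 clk=0 w2=1 w3=1 w0=1 w6=0 w4=1 w7=0 w5=1
  Δ1: clk:0→1
  Δ2: w5:1→0
  Δ3: w1:1→0, w2:1→0, w0:1→0, w6:0→1, w7:0→1
  Δ4: w2:0→1, w3:1→0, w0:0→1, w4:1→0, w7:1→0
  Δ5: w3:0→1, w4:0→1
  (5Δ to stable)
t=3 Δ0: w1=0 clk=1 w2=1 w3=1 w0=1 w6=1 w4=1 w7=0 w5=0
  Δ1: clk:1→0
  (1Δ to stable)
t=4 Δ0: w1=0 clk=0 w2=1 w3=1 w0=1 w6=1 w4=1 w7=0 w5=0
  Δ1: clk:0→1
  Δ2: w5:0→1
  Δ3: w1:0→1, w2:1→0, w6:1→0, w7:0→1
  Δ4: w2:0→1, w7:1→0
  (4Δ to stable)
t=5 Δ0: w1=1 clk=1 w2=1 w3=1 w0=1 w6=0 w4=1 w7=0 w5=1
  Δ1: clk:1→0
  (1Δ to stable)
t=6 Δ0: w1=1 clk=0 w2=1 w3=1 w0=1 w6=0 w4=1 w7=0 w5=1
  Δ1: clk:0→1
  Δ2: w5:1→0
  Δ3: w1:1→0, w2:1→0, w0:1→0, w6:0→1, w7:0→1
  Δ4: w2:0→1, w3:1→0, w0:0→1, w4:1→0, w7:1→0
  Δ5: w3:0→1, w4:0→1
  (5Δ to stable)
t=7 Δ0: w1=0 clk=1 w2=1 w3=1 w0=1 w6=1 w4=1 w7=0 w5=0
  Δ1: clk:1→0
  (1Δ to stable)
t=8 Δ0: w1=0 clk=0 w2=1 w3=1 w0=1 w6=1 w4=1 w7=0 w5=0
  Δ1: clk:0→1
  Δ2: w5:0→1
  Δ3: w1:0→1, w2:1→0, w6:1→0, w7:0→1
  Δ4: w2:0→1, w7:1→0
  (4Δ to stable)
t=9 Δ0: w1=1 clk=1 w2=1 w3=1 w0=1 w6=0 w4=1 w7=0 w5=1
  Δ1: clk:1→0
  (1Δ to stable)
t=10 Δ0: w1=1 clk=0 w2=1 w3=1 w0=1 w6=0 w4=1 w7=0 w5=1
  Δ1: clk:0→1
  Δ2: w5:1→0
  Δ3: w1:1→0, w2:1→0, w0:1→0, w6:0→1, w7:0→1
  Δ4: w2:0→1, w3:1→0, w0:0→1, w4:1→0, w7:1→0
  Δ5: w3:0→1, w4:0→1
  (5Δ to stable)
t=11 Δ0: w1=0 clk=1 w2=1 w3=1 w0=1 w6=1 w4=1 w7=0 w5=0
  Δ1: clk:1→0
  (1Δ to stable)
t=12 Δ0: w1=0 clk=0 w2=1 w3=1 w0=1 w6=1 w4=1 w7=0 w5=0
  Δ1: clk:0→1
  Δ2: w5:0→1
  Δ3: w1:0→1, w2:1→0, w6:1→0, w7:0→1
  Δ4: w2:0→1, w7:1→0
  (4Δ to stable)
t=13 Δ0: w1=1 clk=1 w2=1 w3=1 w0=1 w6=0 w4=1 w7=0 w5=1
  Δ1: clk:1→0
  (1Δ to stable)
t=14 Δ0: w1=1 clk=0 w2=1 w3=1 w0=1 w6=0 w4=1 w7=0 w5=1
  Δ1: clk:0→1
  Δ2: w5:1→0
  Δ3: w1:1→0, w2:1→0, w0:1→0, w6:0→1, w7:0→1
  Δ4: w2:0→1, w3:1→0, w0:0→1, w4:1→0, w7:1→0
  Δ5: w3:0→1, w4:0→1
  (5Δ to stable)
t=15 Δ0: w1=0 clk=1 w2=1 w3=1 w0=1 w6=1 w4=1 w7=0 w5=0
  Δ1: clk:1→0
  (1Δ to stable)

no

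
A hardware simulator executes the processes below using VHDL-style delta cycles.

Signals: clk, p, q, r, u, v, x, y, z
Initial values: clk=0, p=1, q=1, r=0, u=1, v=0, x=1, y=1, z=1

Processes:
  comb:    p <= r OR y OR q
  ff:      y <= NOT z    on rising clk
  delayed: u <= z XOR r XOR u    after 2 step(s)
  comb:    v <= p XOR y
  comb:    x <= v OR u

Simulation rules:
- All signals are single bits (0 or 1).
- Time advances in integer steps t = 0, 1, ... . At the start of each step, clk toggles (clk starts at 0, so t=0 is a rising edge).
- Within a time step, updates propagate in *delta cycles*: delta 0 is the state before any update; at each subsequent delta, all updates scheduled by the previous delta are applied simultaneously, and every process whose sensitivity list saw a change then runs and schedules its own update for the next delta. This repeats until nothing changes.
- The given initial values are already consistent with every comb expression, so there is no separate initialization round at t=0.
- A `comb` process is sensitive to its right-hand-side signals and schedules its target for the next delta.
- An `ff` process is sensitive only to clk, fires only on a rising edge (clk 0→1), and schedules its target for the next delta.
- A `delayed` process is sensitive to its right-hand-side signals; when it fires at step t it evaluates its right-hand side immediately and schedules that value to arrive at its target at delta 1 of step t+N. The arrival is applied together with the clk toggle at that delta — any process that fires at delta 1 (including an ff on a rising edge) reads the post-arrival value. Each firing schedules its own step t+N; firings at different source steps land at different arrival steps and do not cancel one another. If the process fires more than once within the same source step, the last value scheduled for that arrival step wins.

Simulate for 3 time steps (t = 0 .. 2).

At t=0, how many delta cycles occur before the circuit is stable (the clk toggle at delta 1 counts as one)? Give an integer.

t0.Δ0 z=1 p=1 v=0 u=1 x=1 r=0 clk=0 y=1 q=1
t0.Δ1 z=1 p=1 v=0 u=1 x=1 r=0 clk=1 y=1 q=1
t0.Δ2 z=1 p=1 v=0 u=1 x=1 r=0 clk=1 y=0 q=1
t0.Δ3 z=1 p=1 v=1 u=1 x=1 r=0 clk=1 y=0 q=1
t1.Δ0 z=1 p=1 v=1 u=1 x=1 r=0 clk=1 y=0 q=1
t1.Δ1 z=1 p=1 v=1 u=1 x=1 r=0 clk=0 y=0 q=1
t2.Δ0 z=1 p=1 v=1 u=1 x=1 r=0 clk=0 y=0 q=1
t2.Δ1 z=1 p=1 v=1 u=1 x=1 r=0 clk=1 y=0 q=1

3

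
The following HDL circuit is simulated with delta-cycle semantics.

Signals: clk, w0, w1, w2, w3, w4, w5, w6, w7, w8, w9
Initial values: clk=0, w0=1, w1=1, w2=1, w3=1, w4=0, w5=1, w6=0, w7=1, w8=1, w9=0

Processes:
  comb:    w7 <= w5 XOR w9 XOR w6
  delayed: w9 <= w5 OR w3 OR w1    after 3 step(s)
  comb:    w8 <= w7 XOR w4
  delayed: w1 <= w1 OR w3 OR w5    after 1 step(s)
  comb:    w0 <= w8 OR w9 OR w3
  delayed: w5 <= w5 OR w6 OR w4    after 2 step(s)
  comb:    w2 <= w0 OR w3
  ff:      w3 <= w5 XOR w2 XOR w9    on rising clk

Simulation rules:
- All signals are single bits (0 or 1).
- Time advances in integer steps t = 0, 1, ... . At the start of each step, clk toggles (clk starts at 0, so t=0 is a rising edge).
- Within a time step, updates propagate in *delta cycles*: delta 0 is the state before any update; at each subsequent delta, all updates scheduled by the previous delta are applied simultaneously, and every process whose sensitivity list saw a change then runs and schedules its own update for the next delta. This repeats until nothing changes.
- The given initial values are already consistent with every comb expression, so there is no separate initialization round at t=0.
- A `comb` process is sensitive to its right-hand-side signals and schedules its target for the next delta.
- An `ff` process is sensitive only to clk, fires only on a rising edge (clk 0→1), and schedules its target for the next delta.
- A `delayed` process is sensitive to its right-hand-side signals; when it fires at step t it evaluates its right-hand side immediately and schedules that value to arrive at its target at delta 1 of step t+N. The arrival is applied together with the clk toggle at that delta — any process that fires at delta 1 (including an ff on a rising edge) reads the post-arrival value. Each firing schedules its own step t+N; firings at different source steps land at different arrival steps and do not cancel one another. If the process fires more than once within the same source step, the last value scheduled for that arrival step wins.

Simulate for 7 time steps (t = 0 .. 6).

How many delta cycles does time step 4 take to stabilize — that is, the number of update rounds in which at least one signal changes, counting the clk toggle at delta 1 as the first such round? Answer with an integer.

[bits: w0,w2,w5,w3,w1,w7,w8,clk,w9,w4,w6]
t=0: Δ0=11111110000 Δ1=11111111000 Δ2=11101111000 | 2Δ
t=1: Δ0=11101111000 Δ1=11101110000 | 1Δ
t=2: Δ0=11101110000 Δ1=11101111000 | 1Δ
t=3: Δ0=11101111000 Δ1=11101110100 Δ2=11101010100 Δ3=11101000100 | 3Δ
t=4: Δ0=11101000100 Δ1=11101001100 Δ2=11111001100 | 2Δ
t=5: Δ0=11111001100 Δ1=11111000100 | 1Δ
t=6: Δ0=11111000100 Δ1=11111001100 | 1Δ

2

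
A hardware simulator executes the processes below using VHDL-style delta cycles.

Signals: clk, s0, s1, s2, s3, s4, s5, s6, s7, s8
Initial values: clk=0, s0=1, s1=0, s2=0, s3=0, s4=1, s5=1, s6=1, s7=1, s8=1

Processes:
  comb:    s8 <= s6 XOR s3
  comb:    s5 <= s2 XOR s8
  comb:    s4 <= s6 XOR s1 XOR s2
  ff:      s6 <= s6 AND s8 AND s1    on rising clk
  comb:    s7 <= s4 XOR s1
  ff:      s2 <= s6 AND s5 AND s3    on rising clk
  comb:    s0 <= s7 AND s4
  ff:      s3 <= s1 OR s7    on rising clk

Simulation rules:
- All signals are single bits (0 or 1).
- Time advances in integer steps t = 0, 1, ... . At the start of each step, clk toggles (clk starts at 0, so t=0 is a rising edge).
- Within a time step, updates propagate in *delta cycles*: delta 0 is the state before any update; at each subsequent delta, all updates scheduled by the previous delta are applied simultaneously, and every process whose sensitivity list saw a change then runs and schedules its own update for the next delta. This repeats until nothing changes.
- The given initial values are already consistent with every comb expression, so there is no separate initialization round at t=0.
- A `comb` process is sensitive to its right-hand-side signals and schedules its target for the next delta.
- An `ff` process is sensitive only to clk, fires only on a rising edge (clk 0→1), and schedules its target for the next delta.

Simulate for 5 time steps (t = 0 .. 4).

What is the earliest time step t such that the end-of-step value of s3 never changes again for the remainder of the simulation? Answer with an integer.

2

[bits: s1,s7,s0,s4,s8,s2,s3,clk,s5,s6]
t=0: Δ0=0111100011 Δ1=0111100111 Δ2=0111101110 Δ3=0110101110 Δ4=0000101110 | 4Δ
t=1: Δ0=0000101110 Δ1=0000101010 | 1Δ
t=2: Δ0=0000101010 Δ1=0000101110 Δ2=0000100110 Δ3=0000000110 Δ4=0000000100 | 4Δ
t=3: Δ0=0000000100 Δ1=0000000000 | 1Δ
t=4: Δ0=0000000000 Δ1=0000000100 | 1Δ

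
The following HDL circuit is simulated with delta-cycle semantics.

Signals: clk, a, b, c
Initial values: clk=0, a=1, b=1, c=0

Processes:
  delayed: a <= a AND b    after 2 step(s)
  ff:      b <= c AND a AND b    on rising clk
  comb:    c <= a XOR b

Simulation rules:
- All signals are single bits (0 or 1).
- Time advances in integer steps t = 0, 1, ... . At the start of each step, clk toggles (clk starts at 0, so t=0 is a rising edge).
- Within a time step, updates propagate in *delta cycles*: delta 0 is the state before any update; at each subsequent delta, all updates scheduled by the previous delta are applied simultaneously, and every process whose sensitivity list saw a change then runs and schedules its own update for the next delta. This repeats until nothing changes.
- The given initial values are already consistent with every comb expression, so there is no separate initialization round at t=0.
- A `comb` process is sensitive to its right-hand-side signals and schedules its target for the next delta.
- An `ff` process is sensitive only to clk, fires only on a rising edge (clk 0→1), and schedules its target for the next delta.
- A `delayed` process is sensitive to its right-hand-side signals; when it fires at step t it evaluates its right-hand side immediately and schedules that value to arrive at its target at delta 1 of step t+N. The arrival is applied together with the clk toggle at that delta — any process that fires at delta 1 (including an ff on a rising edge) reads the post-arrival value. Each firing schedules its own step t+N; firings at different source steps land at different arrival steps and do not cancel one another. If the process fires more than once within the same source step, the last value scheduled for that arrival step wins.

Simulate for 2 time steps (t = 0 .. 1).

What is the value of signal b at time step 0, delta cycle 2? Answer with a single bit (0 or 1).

t0.Δ0 c=0 clk=0 a=1 b=1
t0.Δ1 c=0 clk=1 a=1 b=1
t0.Δ2 c=0 clk=1 a=1 b=0
t0.Δ3 c=1 clk=1 a=1 b=0
t1.Δ0 c=1 clk=1 a=1 b=0
t1.Δ1 c=1 clk=0 a=1 b=0

0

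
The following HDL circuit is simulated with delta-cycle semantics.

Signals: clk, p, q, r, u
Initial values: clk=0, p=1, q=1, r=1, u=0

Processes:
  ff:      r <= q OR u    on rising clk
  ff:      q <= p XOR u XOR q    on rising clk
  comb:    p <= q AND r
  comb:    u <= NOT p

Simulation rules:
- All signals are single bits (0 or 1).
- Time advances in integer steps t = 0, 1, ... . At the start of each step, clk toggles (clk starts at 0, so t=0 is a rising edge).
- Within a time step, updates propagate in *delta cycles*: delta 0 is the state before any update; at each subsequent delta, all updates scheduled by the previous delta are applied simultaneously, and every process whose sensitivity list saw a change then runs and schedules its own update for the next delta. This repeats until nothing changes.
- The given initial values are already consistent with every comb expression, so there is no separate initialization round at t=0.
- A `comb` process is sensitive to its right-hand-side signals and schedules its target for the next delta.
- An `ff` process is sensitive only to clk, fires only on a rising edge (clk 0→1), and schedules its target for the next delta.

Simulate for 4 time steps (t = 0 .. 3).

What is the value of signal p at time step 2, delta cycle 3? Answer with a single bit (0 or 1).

1

t=0 Δ0: u=0 clk=0 p=1 q=1 r=1
  Δ1: clk:0→1
  Δ2: q:1→0
  Δ3: p:1→0
  Δ4: u:0→1
  (4Δ to stable)
t=1 Δ0: u=1 clk=1 p=0 q=0 r=1
  Δ1: clk:1→0
  (1Δ to stable)
t=2 Δ0: u=1 clk=0 p=0 q=0 r=1
  Δ1: clk:0→1
  Δ2: q:0→1
  Δ3: p:0→1
  Δ4: u:1→0
  (4Δ to stable)
t=3 Δ0: u=0 clk=1 p=1 q=1 r=1
  Δ1: clk:1→0
  (1Δ to stable)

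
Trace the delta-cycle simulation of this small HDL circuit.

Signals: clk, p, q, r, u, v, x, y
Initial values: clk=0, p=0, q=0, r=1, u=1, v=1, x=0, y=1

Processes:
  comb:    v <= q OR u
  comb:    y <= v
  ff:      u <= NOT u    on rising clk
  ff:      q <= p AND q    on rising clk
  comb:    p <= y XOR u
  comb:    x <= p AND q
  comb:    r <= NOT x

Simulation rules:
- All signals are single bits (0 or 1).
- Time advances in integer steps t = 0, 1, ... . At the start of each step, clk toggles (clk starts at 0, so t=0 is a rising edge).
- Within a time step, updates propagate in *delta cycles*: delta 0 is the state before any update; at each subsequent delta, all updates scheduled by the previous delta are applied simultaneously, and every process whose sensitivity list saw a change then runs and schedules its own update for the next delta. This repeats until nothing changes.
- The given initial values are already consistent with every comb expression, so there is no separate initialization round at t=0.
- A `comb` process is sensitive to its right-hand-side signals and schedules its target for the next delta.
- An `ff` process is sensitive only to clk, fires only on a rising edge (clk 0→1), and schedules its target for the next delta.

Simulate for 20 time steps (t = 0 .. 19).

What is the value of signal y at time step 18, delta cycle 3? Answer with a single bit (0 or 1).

[bits: clk,v,q,y,x,u,p,r]
t=0: Δ0=01010101 Δ1=11010101 Δ2=11010001 Δ3=10010011 Δ4=10000011 Δ5=10000001 | 5Δ
t=1: Δ0=10000001 Δ1=00000001 | 1Δ
t=2: Δ0=00000001 Δ1=10000001 Δ2=10000101 Δ3=11000111 Δ4=11010111 Δ5=11010101 | 5Δ
t=3: Δ0=11010101 Δ1=01010101 | 1Δ
t=4: Δ0=01010101 Δ1=11010101 Δ2=11010001 Δ3=10010011 Δ4=10000011 Δ5=10000001 | 5Δ
t=5: Δ0=10000001 Δ1=00000001 | 1Δ
t=6: Δ0=00000001 Δ1=10000001 Δ2=10000101 Δ3=11000111 Δ4=11010111 Δ5=11010101 | 5Δ
t=7: Δ0=11010101 Δ1=01010101 | 1Δ
t=8: Δ0=01010101 Δ1=11010101 Δ2=11010001 Δ3=10010011 Δ4=10000011 Δ5=10000001 | 5Δ
t=9: Δ0=10000001 Δ1=00000001 | 1Δ
t=10: Δ0=00000001 Δ1=10000001 Δ2=10000101 Δ3=11000111 Δ4=11010111 Δ5=11010101 | 5Δ
t=11: Δ0=11010101 Δ1=01010101 | 1Δ
t=12: Δ0=01010101 Δ1=11010101 Δ2=11010001 Δ3=10010011 Δ4=10000011 Δ5=10000001 | 5Δ
t=13: Δ0=10000001 Δ1=00000001 | 1Δ
t=14: Δ0=00000001 Δ1=10000001 Δ2=10000101 Δ3=11000111 Δ4=11010111 Δ5=11010101 | 5Δ
t=15: Δ0=11010101 Δ1=01010101 | 1Δ
t=16: Δ0=01010101 Δ1=11010101 Δ2=11010001 Δ3=10010011 Δ4=10000011 Δ5=10000001 | 5Δ
t=17: Δ0=10000001 Δ1=00000001 | 1Δ
t=18: Δ0=00000001 Δ1=10000001 Δ2=10000101 Δ3=11000111 Δ4=11010111 Δ5=11010101 | 5Δ
t=19: Δ0=11010101 Δ1=01010101 | 1Δ

0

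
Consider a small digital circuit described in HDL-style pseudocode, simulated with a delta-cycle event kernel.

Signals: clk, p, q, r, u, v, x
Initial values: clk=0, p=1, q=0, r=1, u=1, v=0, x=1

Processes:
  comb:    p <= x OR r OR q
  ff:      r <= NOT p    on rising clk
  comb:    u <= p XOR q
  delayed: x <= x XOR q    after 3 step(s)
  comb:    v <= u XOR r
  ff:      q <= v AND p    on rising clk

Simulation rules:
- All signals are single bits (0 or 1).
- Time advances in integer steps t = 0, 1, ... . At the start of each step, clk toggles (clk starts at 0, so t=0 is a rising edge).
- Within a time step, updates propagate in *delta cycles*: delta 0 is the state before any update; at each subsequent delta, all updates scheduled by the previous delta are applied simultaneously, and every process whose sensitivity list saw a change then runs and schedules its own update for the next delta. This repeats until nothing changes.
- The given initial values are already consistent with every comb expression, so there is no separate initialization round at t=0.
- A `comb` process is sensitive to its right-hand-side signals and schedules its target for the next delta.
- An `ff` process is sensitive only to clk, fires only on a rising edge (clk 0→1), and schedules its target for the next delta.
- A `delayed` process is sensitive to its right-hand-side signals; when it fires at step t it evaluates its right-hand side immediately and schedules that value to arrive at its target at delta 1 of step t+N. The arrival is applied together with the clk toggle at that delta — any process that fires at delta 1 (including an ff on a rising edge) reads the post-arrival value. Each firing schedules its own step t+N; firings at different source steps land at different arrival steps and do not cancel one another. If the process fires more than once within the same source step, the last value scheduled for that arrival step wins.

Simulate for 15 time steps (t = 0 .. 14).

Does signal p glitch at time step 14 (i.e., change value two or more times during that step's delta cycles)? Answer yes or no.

yes

[bits: x,q,p,r,u,clk,v]
t=0: Δ0=1011100 Δ1=1011110 Δ2=1010110 Δ3=1010111 | 3Δ
t=1: Δ0=1010111 Δ1=1010101 | 1Δ
t=2: Δ0=1010101 Δ1=1010111 Δ2=1110111 Δ3=1110011 Δ4=1110010 | 4Δ
t=3: Δ0=1110010 Δ1=1110000 | 1Δ
t=4: Δ0=1110000 Δ1=1110010 Δ2=1010010 Δ3=1010110 Δ4=1010111 | 4Δ
t=5: Δ0=1010111 Δ1=0010101 Δ2=0000101 Δ3=0000001 Δ4=0000000 | 4Δ
t=6: Δ0=0000000 Δ1=0000010 Δ2=0001010 Δ3=0011011 Δ4=0011111 Δ5=0011110 | 5Δ
t=7: Δ0=0011110 Δ1=1011100 | 1Δ
t=8: Δ0=1011100 Δ1=0011110 Δ2=0010110 Δ3=0000111 Δ4=0000011 Δ5=0000010 | 5Δ
t=9: Δ0=0000010 Δ1=0000000 | 1Δ
t=10: Δ0=0000000 Δ1=1000010 Δ2=1011010 Δ3=1011111 Δ4=1011110 | 4Δ
t=11: Δ0=1011110 Δ1=0011100 | 1Δ
t=12: Δ0=0011100 Δ1=0011110 Δ2=0010110 Δ3=0000111 Δ4=0000011 Δ5=0000010 | 5Δ
t=13: Δ0=0000010 Δ1=1000000 Δ2=1010000 Δ3=1010100 Δ4=1010101 | 4Δ
t=14: Δ0=1010101 Δ1=0010111 Δ2=0100111 Δ3=0110111 Δ4=0110011 Δ5=0110010 | 5Δ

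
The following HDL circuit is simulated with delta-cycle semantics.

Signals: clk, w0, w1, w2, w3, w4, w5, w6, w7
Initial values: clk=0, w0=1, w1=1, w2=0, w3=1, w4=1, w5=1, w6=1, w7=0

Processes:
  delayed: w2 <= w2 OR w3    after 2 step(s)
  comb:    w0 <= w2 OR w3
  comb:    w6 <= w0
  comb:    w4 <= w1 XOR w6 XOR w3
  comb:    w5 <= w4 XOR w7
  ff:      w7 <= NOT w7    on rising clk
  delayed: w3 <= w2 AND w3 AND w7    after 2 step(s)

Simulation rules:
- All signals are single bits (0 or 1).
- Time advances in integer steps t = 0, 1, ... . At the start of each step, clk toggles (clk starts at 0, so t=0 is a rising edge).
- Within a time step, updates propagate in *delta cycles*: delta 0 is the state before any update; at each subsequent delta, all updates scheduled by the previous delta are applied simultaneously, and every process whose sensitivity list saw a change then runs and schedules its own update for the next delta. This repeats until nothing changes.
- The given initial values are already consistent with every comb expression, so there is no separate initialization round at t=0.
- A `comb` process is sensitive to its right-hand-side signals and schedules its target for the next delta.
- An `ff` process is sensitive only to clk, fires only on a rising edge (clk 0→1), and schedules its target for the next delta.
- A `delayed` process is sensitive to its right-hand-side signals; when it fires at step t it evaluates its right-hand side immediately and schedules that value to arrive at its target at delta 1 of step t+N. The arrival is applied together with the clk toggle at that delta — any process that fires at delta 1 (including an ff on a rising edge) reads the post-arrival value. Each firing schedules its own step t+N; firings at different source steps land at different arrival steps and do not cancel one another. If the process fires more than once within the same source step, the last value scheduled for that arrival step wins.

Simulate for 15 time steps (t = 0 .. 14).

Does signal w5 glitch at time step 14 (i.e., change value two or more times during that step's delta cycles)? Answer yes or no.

no

t=0 Δ0: clk=0 w7=0 w4=1 w5=1 w6=1 w1=1 w0=1 w3=1 w2=0
  Δ1: clk:0→1
  Δ2: w7:0→1
  Δ3: w5:1→0
  (3Δ to stable)
t=1 Δ0: clk=1 w7=1 w4=1 w5=0 w6=1 w1=1 w0=1 w3=1 w2=0
  Δ1: clk:1→0
  (1Δ to stable)
t=2 Δ0: clk=0 w7=1 w4=1 w5=0 w6=1 w1=1 w0=1 w3=1 w2=0
  Δ1: clk:0→1, w3:1→0
  Δ2: w7:1→0, w4:1→0, w0:1→0
  Δ3: w6:1→0
  Δ4: w4:0→1
  Δ5: w5:0→1
  (5Δ to stable)
t=3 Δ0: clk=1 w7=0 w4=1 w5=1 w6=0 w1=1 w0=0 w3=0 w2=0
  Δ1: clk:1→0
  (1Δ to stable)
t=4 Δ0: clk=0 w7=0 w4=1 w5=1 w6=0 w1=1 w0=0 w3=0 w2=0
  Δ1: clk:0→1
  Δ2: w7:0→1
  Δ3: w5:1→0
  (3Δ to stable)
t=5 Δ0: clk=1 w7=1 w4=1 w5=0 w6=0 w1=1 w0=0 w3=0 w2=0
  Δ1: clk:1→0
  (1Δ to stable)
t=6 Δ0: clk=0 w7=1 w4=1 w5=0 w6=0 w1=1 w0=0 w3=0 w2=0
  Δ1: clk:0→1
  Δ2: w7:1→0
  Δ3: w5:0→1
  (3Δ to stable)
t=7 Δ0: clk=1 w7=0 w4=1 w5=1 w6=0 w1=1 w0=0 w3=0 w2=0
  Δ1: clk:1→0
  (1Δ to stable)
t=8 Δ0: clk=0 w7=0 w4=1 w5=1 w6=0 w1=1 w0=0 w3=0 w2=0
  Δ1: clk:0→1
  Δ2: w7:0→1
  Δ3: w5:1→0
  (3Δ to stable)
t=9 Δ0: clk=1 w7=1 w4=1 w5=0 w6=0 w1=1 w0=0 w3=0 w2=0
  Δ1: clk:1→0
  (1Δ to stable)
t=10 Δ0: clk=0 w7=1 w4=1 w5=0 w6=0 w1=1 w0=0 w3=0 w2=0
  Δ1: clk:0→1
  Δ2: w7:1→0
  Δ3: w5:0→1
  (3Δ to stable)
t=11 Δ0: clk=1 w7=0 w4=1 w5=1 w6=0 w1=1 w0=0 w3=0 w2=0
  Δ1: clk:1→0
  (1Δ to stable)
t=12 Δ0: clk=0 w7=0 w4=1 w5=1 w6=0 w1=1 w0=0 w3=0 w2=0
  Δ1: clk:0→1
  Δ2: w7:0→1
  Δ3: w5:1→0
  (3Δ to stable)
t=13 Δ0: clk=1 w7=1 w4=1 w5=0 w6=0 w1=1 w0=0 w3=0 w2=0
  Δ1: clk:1→0
  (1Δ to stable)
t=14 Δ0: clk=0 w7=1 w4=1 w5=0 w6=0 w1=1 w0=0 w3=0 w2=0
  Δ1: clk:0→1
  Δ2: w7:1→0
  Δ3: w5:0→1
  (3Δ to stable)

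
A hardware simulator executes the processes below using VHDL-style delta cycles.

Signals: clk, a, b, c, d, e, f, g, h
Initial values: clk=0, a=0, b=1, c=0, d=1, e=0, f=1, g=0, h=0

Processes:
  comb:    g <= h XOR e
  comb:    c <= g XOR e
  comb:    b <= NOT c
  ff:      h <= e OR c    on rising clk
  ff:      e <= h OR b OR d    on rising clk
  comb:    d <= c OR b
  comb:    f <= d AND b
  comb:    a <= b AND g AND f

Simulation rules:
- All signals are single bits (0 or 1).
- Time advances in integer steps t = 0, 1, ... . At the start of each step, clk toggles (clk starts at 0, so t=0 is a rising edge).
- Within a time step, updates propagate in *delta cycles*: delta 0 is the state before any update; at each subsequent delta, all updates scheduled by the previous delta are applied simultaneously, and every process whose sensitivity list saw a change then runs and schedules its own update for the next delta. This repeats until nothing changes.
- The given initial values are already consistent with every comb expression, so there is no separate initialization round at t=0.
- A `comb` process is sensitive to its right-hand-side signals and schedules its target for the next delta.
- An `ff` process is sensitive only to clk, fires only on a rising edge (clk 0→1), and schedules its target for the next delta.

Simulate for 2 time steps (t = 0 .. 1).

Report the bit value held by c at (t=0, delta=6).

t0.Δ0 g=0 a=0 b=1 d=1 clk=0 e=0 c=0 h=0 f=1
t0.Δ1 g=0 a=0 b=1 d=1 clk=1 e=0 c=0 h=0 f=1
t0.Δ2 g=0 a=0 b=1 d=1 clk=1 e=1 c=0 h=0 f=1
t0.Δ3 g=1 a=0 b=1 d=1 clk=1 e=1 c=1 h=0 f=1
t0.Δ4 g=1 a=1 b=0 d=1 clk=1 e=1 c=0 h=0 f=1
t0.Δ5 g=1 a=0 b=1 d=0 clk=1 e=1 c=0 h=0 f=0
t0.Δ6 g=1 a=0 b=1 d=1 clk=1 e=1 c=0 h=0 f=0
t0.Δ7 g=1 a=0 b=1 d=1 clk=1 e=1 c=0 h=0 f=1
t0.Δ8 g=1 a=1 b=1 d=1 clk=1 e=1 c=0 h=0 f=1
t1.Δ0 g=1 a=1 b=1 d=1 clk=1 e=1 c=0 h=0 f=1
t1.Δ1 g=1 a=1 b=1 d=1 clk=0 e=1 c=0 h=0 f=1

0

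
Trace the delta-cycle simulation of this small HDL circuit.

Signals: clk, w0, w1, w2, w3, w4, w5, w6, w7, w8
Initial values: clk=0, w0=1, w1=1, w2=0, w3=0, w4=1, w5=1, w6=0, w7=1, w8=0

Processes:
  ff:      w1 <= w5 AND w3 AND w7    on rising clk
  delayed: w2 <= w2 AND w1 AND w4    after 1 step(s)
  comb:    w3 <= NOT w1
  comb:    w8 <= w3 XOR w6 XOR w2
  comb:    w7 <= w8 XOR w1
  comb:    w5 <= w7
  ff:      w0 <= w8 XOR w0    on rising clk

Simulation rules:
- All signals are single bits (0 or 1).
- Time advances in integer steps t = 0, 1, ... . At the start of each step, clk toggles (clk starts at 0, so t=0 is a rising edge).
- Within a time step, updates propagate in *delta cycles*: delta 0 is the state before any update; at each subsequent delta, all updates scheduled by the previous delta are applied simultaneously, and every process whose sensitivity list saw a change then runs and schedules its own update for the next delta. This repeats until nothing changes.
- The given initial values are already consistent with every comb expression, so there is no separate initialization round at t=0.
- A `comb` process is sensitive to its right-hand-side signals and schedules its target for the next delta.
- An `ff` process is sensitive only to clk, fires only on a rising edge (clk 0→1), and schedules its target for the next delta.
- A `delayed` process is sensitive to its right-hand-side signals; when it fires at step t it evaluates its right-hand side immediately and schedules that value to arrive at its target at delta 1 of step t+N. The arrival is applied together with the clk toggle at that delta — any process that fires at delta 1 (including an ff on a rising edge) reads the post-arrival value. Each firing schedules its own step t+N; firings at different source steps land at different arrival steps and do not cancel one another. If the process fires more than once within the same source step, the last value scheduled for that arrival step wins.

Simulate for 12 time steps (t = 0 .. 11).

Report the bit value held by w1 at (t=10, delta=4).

[bits: w7,clk,w8,w6,w1,w4,w2,w0,w3,w5]
t=0: Δ0=1000110101 Δ1=1100110101 Δ2=1100010101 Δ3=0100010111 Δ4=0110010110 Δ5=1110010110 Δ6=1110010111 | 6Δ
t=1: Δ0=1110010111 Δ1=1010010111 | 1Δ
t=2: Δ0=1010010111 Δ1=1110010111 Δ2=1110110011 Δ3=0110110001 Δ4=0100110000 Δ5=1100110000 Δ6=1100110001 | 6Δ
t=3: Δ0=1100110001 Δ1=1000110001 | 1Δ
t=4: Δ0=1000110001 Δ1=1100110001 Δ2=1100010001 Δ3=0100010011 Δ4=0110010010 Δ5=1110010010 Δ6=1110010011 | 6Δ
t=5: Δ0=1110010011 Δ1=1010010011 | 1Δ
t=6: Δ0=1010010011 Δ1=1110010011 Δ2=1110110111 Δ3=0110110101 Δ4=0100110100 Δ5=1100110100 Δ6=1100110101 | 6Δ
t=7: Δ0=1100110101 Δ1=1000110101 | 1Δ
t=8: Δ0=1000110101 Δ1=1100110101 Δ2=1100010101 Δ3=0100010111 Δ4=0110010110 Δ5=1110010110 Δ6=1110010111 | 6Δ
t=9: Δ0=1110010111 Δ1=1010010111 | 1Δ
t=10: Δ0=1010010111 Δ1=1110010111 Δ2=1110110011 Δ3=0110110001 Δ4=0100110000 Δ5=1100110000 Δ6=1100110001 | 6Δ
t=11: Δ0=1100110001 Δ1=1000110001 | 1Δ

1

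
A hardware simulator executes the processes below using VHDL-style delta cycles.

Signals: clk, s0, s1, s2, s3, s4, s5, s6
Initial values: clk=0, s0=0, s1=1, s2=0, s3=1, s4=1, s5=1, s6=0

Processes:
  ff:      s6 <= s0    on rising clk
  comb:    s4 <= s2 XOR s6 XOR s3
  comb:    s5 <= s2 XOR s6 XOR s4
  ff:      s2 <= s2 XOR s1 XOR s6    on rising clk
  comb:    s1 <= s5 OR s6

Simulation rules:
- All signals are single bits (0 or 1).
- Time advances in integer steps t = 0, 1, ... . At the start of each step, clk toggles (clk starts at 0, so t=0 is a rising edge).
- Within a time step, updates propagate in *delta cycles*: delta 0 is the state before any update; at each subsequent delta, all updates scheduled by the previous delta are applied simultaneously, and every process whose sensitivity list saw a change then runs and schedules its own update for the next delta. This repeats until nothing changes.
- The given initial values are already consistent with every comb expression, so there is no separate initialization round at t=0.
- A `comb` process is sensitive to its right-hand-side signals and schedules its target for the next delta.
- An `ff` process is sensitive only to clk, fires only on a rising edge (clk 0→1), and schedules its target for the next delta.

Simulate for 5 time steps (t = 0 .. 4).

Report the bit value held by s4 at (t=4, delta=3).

0

t0.Δ0 s3=1 s2=0 s1=1 s4=1 s5=1 clk=0 s0=0 s6=0
t0.Δ1 s3=1 s2=0 s1=1 s4=1 s5=1 clk=1 s0=0 s6=0
t0.Δ2 s3=1 s2=1 s1=1 s4=1 s5=1 clk=1 s0=0 s6=0
t0.Δ3 s3=1 s2=1 s1=1 s4=0 s5=0 clk=1 s0=0 s6=0
t0.Δ4 s3=1 s2=1 s1=0 s4=0 s5=1 clk=1 s0=0 s6=0
t0.Δ5 s3=1 s2=1 s1=1 s4=0 s5=1 clk=1 s0=0 s6=0
t1.Δ0 s3=1 s2=1 s1=1 s4=0 s5=1 clk=1 s0=0 s6=0
t1.Δ1 s3=1 s2=1 s1=1 s4=0 s5=1 clk=0 s0=0 s6=0
t2.Δ0 s3=1 s2=1 s1=1 s4=0 s5=1 clk=0 s0=0 s6=0
t2.Δ1 s3=1 s2=1 s1=1 s4=0 s5=1 clk=1 s0=0 s6=0
t2.Δ2 s3=1 s2=0 s1=1 s4=0 s5=1 clk=1 s0=0 s6=0
t2.Δ3 s3=1 s2=0 s1=1 s4=1 s5=0 clk=1 s0=0 s6=0
t2.Δ4 s3=1 s2=0 s1=0 s4=1 s5=1 clk=1 s0=0 s6=0
t2.Δ5 s3=1 s2=0 s1=1 s4=1 s5=1 clk=1 s0=0 s6=0
t3.Δ0 s3=1 s2=0 s1=1 s4=1 s5=1 clk=1 s0=0 s6=0
t3.Δ1 s3=1 s2=0 s1=1 s4=1 s5=1 clk=0 s0=0 s6=0
t4.Δ0 s3=1 s2=0 s1=1 s4=1 s5=1 clk=0 s0=0 s6=0
t4.Δ1 s3=1 s2=0 s1=1 s4=1 s5=1 clk=1 s0=0 s6=0
t4.Δ2 s3=1 s2=1 s1=1 s4=1 s5=1 clk=1 s0=0 s6=0
t4.Δ3 s3=1 s2=1 s1=1 s4=0 s5=0 clk=1 s0=0 s6=0
t4.Δ4 s3=1 s2=1 s1=0 s4=0 s5=1 clk=1 s0=0 s6=0
t4.Δ5 s3=1 s2=1 s1=1 s4=0 s5=1 clk=1 s0=0 s6=0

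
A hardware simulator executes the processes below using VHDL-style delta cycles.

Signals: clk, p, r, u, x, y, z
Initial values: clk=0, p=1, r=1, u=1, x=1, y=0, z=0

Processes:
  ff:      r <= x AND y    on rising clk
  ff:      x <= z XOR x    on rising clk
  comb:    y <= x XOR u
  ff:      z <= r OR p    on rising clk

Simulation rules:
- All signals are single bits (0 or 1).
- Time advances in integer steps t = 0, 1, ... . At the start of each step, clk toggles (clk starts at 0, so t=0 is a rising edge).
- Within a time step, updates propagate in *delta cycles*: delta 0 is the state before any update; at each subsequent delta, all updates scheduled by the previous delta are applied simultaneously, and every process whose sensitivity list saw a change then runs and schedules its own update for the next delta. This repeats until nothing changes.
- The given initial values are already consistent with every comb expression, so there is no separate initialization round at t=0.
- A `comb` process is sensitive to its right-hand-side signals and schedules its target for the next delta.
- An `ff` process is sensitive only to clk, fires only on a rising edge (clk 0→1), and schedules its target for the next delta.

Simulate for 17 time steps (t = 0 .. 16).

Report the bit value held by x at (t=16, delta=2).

t0.Δ0 z=0 u=1 p=1 x=1 r=1 y=0 clk=0
t0.Δ1 z=0 u=1 p=1 x=1 r=1 y=0 clk=1
t0.Δ2 z=1 u=1 p=1 x=1 r=0 y=0 clk=1
t1.Δ0 z=1 u=1 p=1 x=1 r=0 y=0 clk=1
t1.Δ1 z=1 u=1 p=1 x=1 r=0 y=0 clk=0
t2.Δ0 z=1 u=1 p=1 x=1 r=0 y=0 clk=0
t2.Δ1 z=1 u=1 p=1 x=1 r=0 y=0 clk=1
t2.Δ2 z=1 u=1 p=1 x=0 r=0 y=0 clk=1
t2.Δ3 z=1 u=1 p=1 x=0 r=0 y=1 clk=1
t3.Δ0 z=1 u=1 p=1 x=0 r=0 y=1 clk=1
t3.Δ1 z=1 u=1 p=1 x=0 r=0 y=1 clk=0
t4.Δ0 z=1 u=1 p=1 x=0 r=0 y=1 clk=0
t4.Δ1 z=1 u=1 p=1 x=0 r=0 y=1 clk=1
t4.Δ2 z=1 u=1 p=1 x=1 r=0 y=1 clk=1
t4.Δ3 z=1 u=1 p=1 x=1 r=0 y=0 clk=1
t5.Δ0 z=1 u=1 p=1 x=1 r=0 y=0 clk=1
t5.Δ1 z=1 u=1 p=1 x=1 r=0 y=0 clk=0
t6.Δ0 z=1 u=1 p=1 x=1 r=0 y=0 clk=0
t6.Δ1 z=1 u=1 p=1 x=1 r=0 y=0 clk=1
t6.Δ2 z=1 u=1 p=1 x=0 r=0 y=0 clk=1
t6.Δ3 z=1 u=1 p=1 x=0 r=0 y=1 clk=1
t7.Δ0 z=1 u=1 p=1 x=0 r=0 y=1 clk=1
t7.Δ1 z=1 u=1 p=1 x=0 r=0 y=1 clk=0
t8.Δ0 z=1 u=1 p=1 x=0 r=0 y=1 clk=0
t8.Δ1 z=1 u=1 p=1 x=0 r=0 y=1 clk=1
t8.Δ2 z=1 u=1 p=1 x=1 r=0 y=1 clk=1
t8.Δ3 z=1 u=1 p=1 x=1 r=0 y=0 clk=1
t9.Δ0 z=1 u=1 p=1 x=1 r=0 y=0 clk=1
t9.Δ1 z=1 u=1 p=1 x=1 r=0 y=0 clk=0
t10.Δ0 z=1 u=1 p=1 x=1 r=0 y=0 clk=0
t10.Δ1 z=1 u=1 p=1 x=1 r=0 y=0 clk=1
t10.Δ2 z=1 u=1 p=1 x=0 r=0 y=0 clk=1
t10.Δ3 z=1 u=1 p=1 x=0 r=0 y=1 clk=1
t11.Δ0 z=1 u=1 p=1 x=0 r=0 y=1 clk=1
t11.Δ1 z=1 u=1 p=1 x=0 r=0 y=1 clk=0
t12.Δ0 z=1 u=1 p=1 x=0 r=0 y=1 clk=0
t12.Δ1 z=1 u=1 p=1 x=0 r=0 y=1 clk=1
t12.Δ2 z=1 u=1 p=1 x=1 r=0 y=1 clk=1
t12.Δ3 z=1 u=1 p=1 x=1 r=0 y=0 clk=1
t13.Δ0 z=1 u=1 p=1 x=1 r=0 y=0 clk=1
t13.Δ1 z=1 u=1 p=1 x=1 r=0 y=0 clk=0
t14.Δ0 z=1 u=1 p=1 x=1 r=0 y=0 clk=0
t14.Δ1 z=1 u=1 p=1 x=1 r=0 y=0 clk=1
t14.Δ2 z=1 u=1 p=1 x=0 r=0 y=0 clk=1
t14.Δ3 z=1 u=1 p=1 x=0 r=0 y=1 clk=1
t15.Δ0 z=1 u=1 p=1 x=0 r=0 y=1 clk=1
t15.Δ1 z=1 u=1 p=1 x=0 r=0 y=1 clk=0
t16.Δ0 z=1 u=1 p=1 x=0 r=0 y=1 clk=0
t16.Δ1 z=1 u=1 p=1 x=0 r=0 y=1 clk=1
t16.Δ2 z=1 u=1 p=1 x=1 r=0 y=1 clk=1
t16.Δ3 z=1 u=1 p=1 x=1 r=0 y=0 clk=1

1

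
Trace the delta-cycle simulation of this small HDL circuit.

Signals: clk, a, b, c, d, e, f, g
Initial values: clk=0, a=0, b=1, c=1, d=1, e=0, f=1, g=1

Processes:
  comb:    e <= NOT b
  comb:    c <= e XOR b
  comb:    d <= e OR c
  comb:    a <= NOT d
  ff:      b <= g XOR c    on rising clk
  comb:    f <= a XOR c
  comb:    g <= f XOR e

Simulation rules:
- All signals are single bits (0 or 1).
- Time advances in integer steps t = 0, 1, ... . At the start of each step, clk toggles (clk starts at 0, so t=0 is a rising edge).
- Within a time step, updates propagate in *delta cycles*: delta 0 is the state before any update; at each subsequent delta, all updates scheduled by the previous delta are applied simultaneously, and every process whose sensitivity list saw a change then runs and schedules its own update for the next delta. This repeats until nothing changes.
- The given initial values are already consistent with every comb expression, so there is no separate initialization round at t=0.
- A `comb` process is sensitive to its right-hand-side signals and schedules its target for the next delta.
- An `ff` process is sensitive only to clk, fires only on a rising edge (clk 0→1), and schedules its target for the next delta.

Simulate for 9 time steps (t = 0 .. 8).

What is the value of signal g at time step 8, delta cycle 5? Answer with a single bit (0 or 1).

t0.Δ0 clk=0 d=1 b=1 a=0 g=1 c=1 e=0 f=1
t0.Δ1 clk=1 d=1 b=1 a=0 g=1 c=1 e=0 f=1
t0.Δ2 clk=1 d=1 b=0 a=0 g=1 c=1 e=0 f=1
t0.Δ3 clk=1 d=1 b=0 a=0 g=1 c=0 e=1 f=1
t0.Δ4 clk=1 d=1 b=0 a=0 g=0 c=1 e=1 f=0
t0.Δ5 clk=1 d=1 b=0 a=0 g=1 c=1 e=1 f=1
t0.Δ6 clk=1 d=1 b=0 a=0 g=0 c=1 e=1 f=1
t1.Δ0 clk=1 d=1 b=0 a=0 g=0 c=1 e=1 f=1
t1.Δ1 clk=0 d=1 b=0 a=0 g=0 c=1 e=1 f=1
t2.Δ0 clk=0 d=1 b=0 a=0 g=0 c=1 e=1 f=1
t2.Δ1 clk=1 d=1 b=0 a=0 g=0 c=1 e=1 f=1
t2.Δ2 clk=1 d=1 b=1 a=0 g=0 c=1 e=1 f=1
t2.Δ3 clk=1 d=1 b=1 a=0 g=0 c=0 e=0 f=1
t2.Δ4 clk=1 d=0 b=1 a=0 g=1 c=1 e=0 f=0
t2.Δ5 clk=1 d=1 b=1 a=1 g=0 c=1 e=0 f=1
t2.Δ6 clk=1 d=1 b=1 a=0 g=1 c=1 e=0 f=0
t2.Δ7 clk=1 d=1 b=1 a=0 g=0 c=1 e=0 f=1
t2.Δ8 clk=1 d=1 b=1 a=0 g=1 c=1 e=0 f=1
t3.Δ0 clk=1 d=1 b=1 a=0 g=1 c=1 e=0 f=1
t3.Δ1 clk=0 d=1 b=1 a=0 g=1 c=1 e=0 f=1
t4.Δ0 clk=0 d=1 b=1 a=0 g=1 c=1 e=0 f=1
t4.Δ1 clk=1 d=1 b=1 a=0 g=1 c=1 e=0 f=1
t4.Δ2 clk=1 d=1 b=0 a=0 g=1 c=1 e=0 f=1
t4.Δ3 clk=1 d=1 b=0 a=0 g=1 c=0 e=1 f=1
t4.Δ4 clk=1 d=1 b=0 a=0 g=0 c=1 e=1 f=0
t4.Δ5 clk=1 d=1 b=0 a=0 g=1 c=1 e=1 f=1
t4.Δ6 clk=1 d=1 b=0 a=0 g=0 c=1 e=1 f=1
t5.Δ0 clk=1 d=1 b=0 a=0 g=0 c=1 e=1 f=1
t5.Δ1 clk=0 d=1 b=0 a=0 g=0 c=1 e=1 f=1
t6.Δ0 clk=0 d=1 b=0 a=0 g=0 c=1 e=1 f=1
t6.Δ1 clk=1 d=1 b=0 a=0 g=0 c=1 e=1 f=1
t6.Δ2 clk=1 d=1 b=1 a=0 g=0 c=1 e=1 f=1
t6.Δ3 clk=1 d=1 b=1 a=0 g=0 c=0 e=0 f=1
t6.Δ4 clk=1 d=0 b=1 a=0 g=1 c=1 e=0 f=0
t6.Δ5 clk=1 d=1 b=1 a=1 g=0 c=1 e=0 f=1
t6.Δ6 clk=1 d=1 b=1 a=0 g=1 c=1 e=0 f=0
t6.Δ7 clk=1 d=1 b=1 a=0 g=0 c=1 e=0 f=1
t6.Δ8 clk=1 d=1 b=1 a=0 g=1 c=1 e=0 f=1
t7.Δ0 clk=1 d=1 b=1 a=0 g=1 c=1 e=0 f=1
t7.Δ1 clk=0 d=1 b=1 a=0 g=1 c=1 e=0 f=1
t8.Δ0 clk=0 d=1 b=1 a=0 g=1 c=1 e=0 f=1
t8.Δ1 clk=1 d=1 b=1 a=0 g=1 c=1 e=0 f=1
t8.Δ2 clk=1 d=1 b=0 a=0 g=1 c=1 e=0 f=1
t8.Δ3 clk=1 d=1 b=0 a=0 g=1 c=0 e=1 f=1
t8.Δ4 clk=1 d=1 b=0 a=0 g=0 c=1 e=1 f=0
t8.Δ5 clk=1 d=1 b=0 a=0 g=1 c=1 e=1 f=1
t8.Δ6 clk=1 d=1 b=0 a=0 g=0 c=1 e=1 f=1

1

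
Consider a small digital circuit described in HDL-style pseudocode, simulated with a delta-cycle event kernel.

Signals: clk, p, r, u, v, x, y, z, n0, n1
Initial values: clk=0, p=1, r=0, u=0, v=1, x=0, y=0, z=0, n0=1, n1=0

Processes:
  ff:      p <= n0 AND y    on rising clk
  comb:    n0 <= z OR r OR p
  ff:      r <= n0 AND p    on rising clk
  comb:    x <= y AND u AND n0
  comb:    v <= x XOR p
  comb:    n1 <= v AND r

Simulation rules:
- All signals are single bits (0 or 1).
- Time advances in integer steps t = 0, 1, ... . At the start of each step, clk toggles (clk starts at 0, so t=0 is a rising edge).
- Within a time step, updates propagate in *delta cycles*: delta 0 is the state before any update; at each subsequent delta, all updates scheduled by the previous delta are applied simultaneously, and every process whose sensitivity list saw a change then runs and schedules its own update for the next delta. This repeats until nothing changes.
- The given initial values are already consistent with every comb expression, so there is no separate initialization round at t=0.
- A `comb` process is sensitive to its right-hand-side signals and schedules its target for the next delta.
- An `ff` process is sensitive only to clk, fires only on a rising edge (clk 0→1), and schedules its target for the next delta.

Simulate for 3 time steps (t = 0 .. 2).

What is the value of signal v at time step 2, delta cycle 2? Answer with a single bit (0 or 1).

t0.Δ0 z=0 n0=1 clk=0 x=0 p=1 n1=0 y=0 r=0 u=0 v=1
t0.Δ1 z=0 n0=1 clk=1 x=0 p=1 n1=0 y=0 r=0 u=0 v=1
t0.Δ2 z=0 n0=1 clk=1 x=0 p=0 n1=0 y=0 r=1 u=0 v=1
t0.Δ3 z=0 n0=1 clk=1 x=0 p=0 n1=1 y=0 r=1 u=0 v=0
t0.Δ4 z=0 n0=1 clk=1 x=0 p=0 n1=0 y=0 r=1 u=0 v=0
t1.Δ0 z=0 n0=1 clk=1 x=0 p=0 n1=0 y=0 r=1 u=0 v=0
t1.Δ1 z=0 n0=1 clk=0 x=0 p=0 n1=0 y=0 r=1 u=0 v=0
t2.Δ0 z=0 n0=1 clk=0 x=0 p=0 n1=0 y=0 r=1 u=0 v=0
t2.Δ1 z=0 n0=1 clk=1 x=0 p=0 n1=0 y=0 r=1 u=0 v=0
t2.Δ2 z=0 n0=1 clk=1 x=0 p=0 n1=0 y=0 r=0 u=0 v=0
t2.Δ3 z=0 n0=0 clk=1 x=0 p=0 n1=0 y=0 r=0 u=0 v=0

0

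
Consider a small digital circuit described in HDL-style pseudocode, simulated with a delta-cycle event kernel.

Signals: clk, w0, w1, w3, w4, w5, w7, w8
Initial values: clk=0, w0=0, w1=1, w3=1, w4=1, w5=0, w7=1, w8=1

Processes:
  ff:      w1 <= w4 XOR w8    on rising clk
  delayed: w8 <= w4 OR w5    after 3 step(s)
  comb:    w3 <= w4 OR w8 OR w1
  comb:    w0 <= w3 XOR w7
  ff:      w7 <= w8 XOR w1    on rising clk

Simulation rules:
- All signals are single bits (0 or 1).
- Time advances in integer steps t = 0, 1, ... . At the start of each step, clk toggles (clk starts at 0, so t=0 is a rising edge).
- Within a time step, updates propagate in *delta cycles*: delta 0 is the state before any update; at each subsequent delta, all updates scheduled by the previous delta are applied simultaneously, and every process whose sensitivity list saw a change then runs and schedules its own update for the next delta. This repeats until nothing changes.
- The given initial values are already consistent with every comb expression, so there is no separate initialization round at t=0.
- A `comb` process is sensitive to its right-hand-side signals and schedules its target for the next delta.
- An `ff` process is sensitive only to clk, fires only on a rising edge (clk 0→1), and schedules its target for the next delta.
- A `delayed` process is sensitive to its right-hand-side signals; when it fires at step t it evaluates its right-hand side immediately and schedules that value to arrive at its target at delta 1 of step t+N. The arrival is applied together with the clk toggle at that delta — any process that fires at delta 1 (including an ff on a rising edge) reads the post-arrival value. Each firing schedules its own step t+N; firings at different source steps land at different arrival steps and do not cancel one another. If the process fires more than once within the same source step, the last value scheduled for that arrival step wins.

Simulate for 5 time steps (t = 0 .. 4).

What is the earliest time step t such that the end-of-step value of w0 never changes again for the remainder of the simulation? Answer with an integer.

2

t=0 Δ0: w8=1 w7=1 w3=1 clk=0 w4=1 w0=0 w1=1 w5=0
  Δ1: clk:0→1
  Δ2: w7:1→0, w1:1→0
  Δ3: w0:0→1
  (3Δ to stable)
t=1 Δ0: w8=1 w7=0 w3=1 clk=1 w4=1 w0=1 w1=0 w5=0
  Δ1: clk:1→0
  (1Δ to stable)
t=2 Δ0: w8=1 w7=0 w3=1 clk=0 w4=1 w0=1 w1=0 w5=0
  Δ1: clk:0→1
  Δ2: w7:0→1
  Δ3: w0:1→0
  (3Δ to stable)
t=3 Δ0: w8=1 w7=1 w3=1 clk=1 w4=1 w0=0 w1=0 w5=0
  Δ1: clk:1→0
  (1Δ to stable)
t=4 Δ0: w8=1 w7=1 w3=1 clk=0 w4=1 w0=0 w1=0 w5=0
  Δ1: clk:0→1
  (1Δ to stable)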